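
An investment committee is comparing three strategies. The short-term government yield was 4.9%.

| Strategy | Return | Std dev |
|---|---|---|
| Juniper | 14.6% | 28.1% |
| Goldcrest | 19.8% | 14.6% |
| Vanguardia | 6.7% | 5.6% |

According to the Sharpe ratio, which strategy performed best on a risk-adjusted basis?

Goldcrest

Juniper: Sharpe ratio = (14.6% − 4.9%) / 28.1% = 0.345
Goldcrest: Sharpe ratio = (19.8% − 4.9%) / 14.6% = 1.021
Vanguardia: Sharpe ratio = (6.7% − 4.9%) / 5.6% = 0.321
Highest: Goldcrest (1.021).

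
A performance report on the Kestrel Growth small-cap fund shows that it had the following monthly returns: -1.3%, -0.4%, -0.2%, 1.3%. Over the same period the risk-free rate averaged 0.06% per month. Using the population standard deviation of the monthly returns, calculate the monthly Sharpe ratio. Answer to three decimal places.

Mean return r̄ = -0.60 / 4 = -0.1500%
Σ(r − r̄)² = (-1.3 − (-0.1500))² + (-0.4 − (-0.1500))² + … = 3.4900
population σ = √(3.4900 / 4) = √0.8725 = 0.9341%
Sharpe = (r̄ − rf) / σ = (-0.1500 − 0.06) / 0.9341 = -0.2100 / 0.9341 = -0.2248

-0.225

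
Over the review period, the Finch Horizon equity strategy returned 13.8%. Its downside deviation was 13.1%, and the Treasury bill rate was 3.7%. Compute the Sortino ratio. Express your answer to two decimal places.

Sortino = (Rp − Rf) / σd = (13.8% − 3.7%) / 13.1% = 10.10% / 13.1% = 0.7710

0.77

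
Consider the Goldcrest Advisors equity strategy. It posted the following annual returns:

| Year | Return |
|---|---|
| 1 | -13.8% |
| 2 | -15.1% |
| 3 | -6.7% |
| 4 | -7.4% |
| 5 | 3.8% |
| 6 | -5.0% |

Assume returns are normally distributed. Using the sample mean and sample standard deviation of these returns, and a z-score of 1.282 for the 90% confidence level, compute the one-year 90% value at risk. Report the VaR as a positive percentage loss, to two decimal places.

16.10

Mean return μ = -44.20 / 6 = -7.3667%
Sample std dev = √[231.9333 / 5] = 6.8108%
VaR = −(μ − z·σ) = −(-7.3667 − 1.282 × 6.8108) = −(-16.0981) = 16.0981%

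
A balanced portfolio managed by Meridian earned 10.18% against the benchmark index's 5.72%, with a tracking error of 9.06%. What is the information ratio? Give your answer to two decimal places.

0.49

IR = (Rp − Rb) / TE = (10.18% − 5.72%) / 9.06% = 4.46% / 9.06% = 0.4923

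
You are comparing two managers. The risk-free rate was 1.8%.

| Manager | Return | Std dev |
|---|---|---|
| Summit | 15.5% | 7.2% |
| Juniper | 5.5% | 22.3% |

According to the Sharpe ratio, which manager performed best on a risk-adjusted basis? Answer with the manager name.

Summit: Sharpe ratio = (15.5% − 1.8%) / 7.2% = 1.903
Juniper: Sharpe ratio = (5.5% − 1.8%) / 22.3% = 0.166
Highest: Summit (1.903).

Summit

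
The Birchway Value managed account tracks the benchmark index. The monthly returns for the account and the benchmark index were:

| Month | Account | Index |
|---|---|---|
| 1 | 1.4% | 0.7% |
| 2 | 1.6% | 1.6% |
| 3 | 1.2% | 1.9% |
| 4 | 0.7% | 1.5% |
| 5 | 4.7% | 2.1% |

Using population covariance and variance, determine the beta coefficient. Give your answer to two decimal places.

r̄p = 1.9200%,  r̄m = 1.5600%
Cov = Σ(rp − r̄p)(rm − r̄m) / 5 = 0.3528
Var(rm) = Σ(rm − r̄m)² / 5 = 0.2304
β = Cov / Var = 0.3528 / 0.2304 = 1.5313

1.53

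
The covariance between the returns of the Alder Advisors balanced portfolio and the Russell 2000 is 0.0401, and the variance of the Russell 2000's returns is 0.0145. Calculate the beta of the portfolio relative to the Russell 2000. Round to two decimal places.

β = Cov(Rp, Rm) / Var(Rm) = 0.0401 / 0.0145 = 2.7655

2.77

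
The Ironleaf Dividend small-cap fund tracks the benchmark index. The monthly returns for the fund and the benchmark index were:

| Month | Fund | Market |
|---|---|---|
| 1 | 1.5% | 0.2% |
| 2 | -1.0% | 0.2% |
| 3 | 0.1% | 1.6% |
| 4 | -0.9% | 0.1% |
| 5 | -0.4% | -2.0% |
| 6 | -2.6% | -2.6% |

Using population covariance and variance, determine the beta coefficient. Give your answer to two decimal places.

0.51

r̄p = -0.5500%,  r̄m = -0.4167%
Cov = Σ(rp − r̄p)(rm − r̄m) / 6 = 1.0592
Var(rm) = Σ(rm − r̄m)² / 6 = 2.0614
β = Cov / Var = 1.0592 / 2.0614 = 0.5138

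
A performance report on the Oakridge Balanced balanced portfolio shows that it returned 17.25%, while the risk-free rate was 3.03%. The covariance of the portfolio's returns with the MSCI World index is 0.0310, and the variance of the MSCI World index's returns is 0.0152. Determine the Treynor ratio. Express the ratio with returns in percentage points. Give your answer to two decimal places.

β = Cov / Var = 0.0310 / 0.0152 = 2.0395
Treynor = (Rp − Rf) / β = (17.25% − 3.03%) / 2.0395 = 14.22 / 2.0395 = 6.9723

6.97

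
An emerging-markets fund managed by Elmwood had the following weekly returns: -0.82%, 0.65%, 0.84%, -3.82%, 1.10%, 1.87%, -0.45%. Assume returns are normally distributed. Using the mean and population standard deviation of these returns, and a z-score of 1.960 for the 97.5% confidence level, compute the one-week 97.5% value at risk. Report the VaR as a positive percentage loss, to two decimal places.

3.50

r̄ = (-0.82 + 0.65 + 0.84 − 3.82 + 1.1 + 1.87 − 0.45) / 7 = -0.630 / 7 = -0.0900%
Σ(r − r̄)² = (-0.82 − (-0.0900))² + (0.65 − (-0.0900))² + … = 21.2456
population σ = √(21.2456 / 7) = √3.0351 = 1.7422%
VaR = −(r̄ − z·σ) = −(-0.0900 − 1.960 × 1.7422) = −(-3.5047) = 3.5047%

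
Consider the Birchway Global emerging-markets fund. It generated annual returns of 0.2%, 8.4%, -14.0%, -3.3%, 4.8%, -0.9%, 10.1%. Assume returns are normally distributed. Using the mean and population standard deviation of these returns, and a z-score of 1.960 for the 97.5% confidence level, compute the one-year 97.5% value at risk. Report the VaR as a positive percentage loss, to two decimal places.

14.05

Mean return r̄ = 5.30 / 7 = 0.7571%
Σ(r − r̄)² = (0.2 − 0.7571)² + (8.4 − 0.7571)² + (-14 − 0.7571)² + … = 399.3371
σ = √[399.3371 / 7] = 7.5530%
VaR = −(r̄ − z·σ) = −(0.7571 − 1.960 × 7.5530) = −(-14.0468) = 14.0468%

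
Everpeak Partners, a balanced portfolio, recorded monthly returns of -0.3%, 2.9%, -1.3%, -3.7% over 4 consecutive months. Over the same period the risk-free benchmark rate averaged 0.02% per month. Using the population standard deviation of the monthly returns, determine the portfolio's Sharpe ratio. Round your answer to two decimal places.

-0.26

Mean return μ = -2.40 / 4 = -0.6000%
Population σ = √[Σ(r − μ)² / 4] = √[22.4400 / 4] = √5.6100 = 2.3685%
Sharpe = (μ − rf) / σ = (-0.6000 − 0.02) / 2.3685 = -0.6200 / 2.3685 = -0.2618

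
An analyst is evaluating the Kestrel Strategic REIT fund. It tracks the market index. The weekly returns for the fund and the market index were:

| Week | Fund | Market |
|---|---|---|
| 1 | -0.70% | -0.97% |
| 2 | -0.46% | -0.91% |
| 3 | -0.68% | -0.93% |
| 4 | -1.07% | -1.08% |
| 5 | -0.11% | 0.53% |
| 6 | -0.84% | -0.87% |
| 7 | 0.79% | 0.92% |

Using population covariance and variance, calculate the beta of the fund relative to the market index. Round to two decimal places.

0.69

r̄p = -0.4386%,  r̄m = -0.4729%
Cov = Σ(rp − r̄p)(rm − r̄m) / 7 = 0.4047
Var(rm) = Σ(rm − r̄m)² / 7 = 0.5885
β = Cov / Var = 0.4047 / 0.5885 = 0.6877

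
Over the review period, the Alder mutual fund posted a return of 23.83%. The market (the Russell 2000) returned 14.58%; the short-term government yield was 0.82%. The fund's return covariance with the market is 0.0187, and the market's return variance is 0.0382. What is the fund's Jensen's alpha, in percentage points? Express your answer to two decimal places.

β = Cov / Var = 0.0187 / 0.0382 = 0.4895
E[R] = Rf + β(Rm − Rf) = 0.82% + 0.4895 × (14.58% − 0.82%) = 7.5555%
α = Rp − E[R] = 23.83% − 7.5555% = 16.2745

16.27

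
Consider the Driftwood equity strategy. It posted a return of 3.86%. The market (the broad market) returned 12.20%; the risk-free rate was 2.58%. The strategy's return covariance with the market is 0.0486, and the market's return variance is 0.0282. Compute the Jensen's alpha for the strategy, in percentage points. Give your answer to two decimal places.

β = Cov / Var = 0.0486 / 0.0282 = 1.7234
E[R] = Rf + β(Rm − Rf) = 2.58% + 1.7234 × (12.20% − 2.58%) = 19.1591%
α = Rp − E[R] = 3.86% − 19.1591% = -15.2991

-15.30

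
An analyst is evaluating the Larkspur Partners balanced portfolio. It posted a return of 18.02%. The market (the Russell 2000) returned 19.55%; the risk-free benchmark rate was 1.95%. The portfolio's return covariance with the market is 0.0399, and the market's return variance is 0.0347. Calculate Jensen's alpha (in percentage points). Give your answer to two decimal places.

-4.17

β = Cov / Var = 0.0399 / 0.0347 = 1.1499
E[R] = Rf + β(Rm − Rf) = 1.95% + 1.1499 × (19.55% − 1.95%) = 22.1882%
α = Rp − E[R] = 18.02% − 22.1882% = -4.1682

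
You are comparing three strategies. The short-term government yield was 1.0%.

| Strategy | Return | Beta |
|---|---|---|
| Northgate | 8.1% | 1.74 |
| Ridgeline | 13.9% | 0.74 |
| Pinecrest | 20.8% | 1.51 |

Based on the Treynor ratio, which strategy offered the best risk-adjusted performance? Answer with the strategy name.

Northgate: Treynor = (8.1% − 1.0%) / 1.74 = 4.080
Ridgeline: Treynor = (13.9% − 1.0%) / 0.74 = 17.432
Pinecrest: Treynor = (20.8% − 1.0%) / 1.51 = 13.113
Highest: Ridgeline (17.432).

Ridgeline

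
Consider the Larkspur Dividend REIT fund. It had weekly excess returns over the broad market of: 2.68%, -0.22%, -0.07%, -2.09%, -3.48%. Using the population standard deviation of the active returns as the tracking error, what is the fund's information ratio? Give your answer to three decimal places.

-0.305

μ = (2.68 − 0.22 − 0.07 − 2.09 − 3.48) / 5 = -3.180 / 5 = -0.6360%
Σ(r − μ)² = 21.6917; population σ = √(21.6917/5) = 2.0829%
IR = μ / tracking error = -0.6360 / 2.0829 = -0.3053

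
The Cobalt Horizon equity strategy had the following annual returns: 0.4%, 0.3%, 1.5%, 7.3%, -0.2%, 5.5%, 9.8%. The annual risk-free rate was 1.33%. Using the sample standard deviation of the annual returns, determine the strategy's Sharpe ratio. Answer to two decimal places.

0.55

μ = (0.4 + 0.3 + 1.5 + 7.3 − 0.2 + 5.5 + 9.8) / 7 = 24.60 / 7 = 3.5143%
Sample σ = √[Σ(r − μ)² / 6] = √[95.6686 / 6] = √15.9448 = 3.9931%
Sharpe = (μ − rf) / σ = (3.5143 − 1.33) / 3.9931 = 2.1843 / 3.9931 = 0.5470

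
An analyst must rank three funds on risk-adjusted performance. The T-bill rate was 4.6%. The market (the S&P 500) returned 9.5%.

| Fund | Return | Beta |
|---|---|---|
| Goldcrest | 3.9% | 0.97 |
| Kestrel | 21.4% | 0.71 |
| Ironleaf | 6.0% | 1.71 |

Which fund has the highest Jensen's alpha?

Kestrel

Goldcrest: α = 3.9% − [4.6% + 0.97 × (9.5% − 4.6%)] = -5.453
Kestrel: α = 21.4% − [4.6% + 0.71 × (9.5% − 4.6%)] = 13.321
Ironleaf: α = 6.0% − [4.6% + 1.71 × (9.5% − 4.6%)] = -6.979
Highest: Kestrel (13.321).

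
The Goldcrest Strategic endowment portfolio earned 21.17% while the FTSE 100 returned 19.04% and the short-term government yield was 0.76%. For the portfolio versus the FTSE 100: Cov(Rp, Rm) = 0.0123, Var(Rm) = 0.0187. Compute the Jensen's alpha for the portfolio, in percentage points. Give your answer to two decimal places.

8.39

β = Cov / Var = 0.0123 / 0.0187 = 0.6578
E[R] = Rf + β(Rm − Rf) = 0.76% + 0.6578 × (19.04% − 0.76%) = 12.7846%
α = Rp − E[R] = 21.17% − 12.7846% = 8.3854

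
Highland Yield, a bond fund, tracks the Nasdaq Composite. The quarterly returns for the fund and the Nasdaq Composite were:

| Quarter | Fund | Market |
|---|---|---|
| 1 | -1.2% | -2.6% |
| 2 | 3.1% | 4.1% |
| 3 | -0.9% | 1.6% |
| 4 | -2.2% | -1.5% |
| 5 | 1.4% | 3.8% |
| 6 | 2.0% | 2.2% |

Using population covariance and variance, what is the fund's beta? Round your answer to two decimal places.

r̄p = 0.3667%,  r̄m = 1.2667%
Cov = Σ(rp − r̄p)(rm − r̄m) / 6 = 4.1039
Var(rm) = Σ(rm − r̄m)² / 6 = 6.3389
β = Cov / Var = 4.1039 / 6.3389 = 0.6474

0.65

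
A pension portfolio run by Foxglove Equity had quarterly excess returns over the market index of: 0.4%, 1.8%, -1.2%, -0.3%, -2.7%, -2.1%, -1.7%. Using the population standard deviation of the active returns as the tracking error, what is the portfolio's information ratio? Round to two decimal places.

μ = (0.4 + 1.8 − 1.2 − 0.3 − 2.7 − 2.1 − 1.7) / 7 = -5.80 / 7 = -0.8286%
Population std dev = √[14.7143 / 7] = 1.4498%
IR = μ / tracking error = -0.8286 / 1.4498 = -0.5715

-0.57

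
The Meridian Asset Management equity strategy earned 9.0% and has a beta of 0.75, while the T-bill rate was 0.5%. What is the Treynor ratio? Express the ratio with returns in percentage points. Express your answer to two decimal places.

11.33

Treynor = (Rp − Rf) / β = (9.0% − 0.5%) / 0.75 = 8.50 / 0.75 = 11.3333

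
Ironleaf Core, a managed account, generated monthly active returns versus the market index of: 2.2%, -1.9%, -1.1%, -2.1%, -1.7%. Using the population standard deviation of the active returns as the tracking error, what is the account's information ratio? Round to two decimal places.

-0.58

r̄ = (2.2 − 1.9 − 1.1 − 2.1 − 1.7) / 5 = -0.9200%
Σ(r − r̄)² = (2.2 − (-0.9200))² + (-1.9 − (-0.9200))² + … = 12.7280
population σ = √(12.7280 / 5) = √2.5456 = 1.5955%
IR = r̄ / tracking error = -0.9200 / 1.5955 = -0.5766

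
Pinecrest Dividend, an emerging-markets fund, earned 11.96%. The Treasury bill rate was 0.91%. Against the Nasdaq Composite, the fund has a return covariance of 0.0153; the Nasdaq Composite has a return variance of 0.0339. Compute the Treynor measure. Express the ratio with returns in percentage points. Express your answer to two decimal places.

β = Cov / Var = 0.0153 / 0.0339 = 0.4513
Treynor = (Rp − Rf) / β = (11.96% − 0.91%) / 0.4513 = 11.05 / 0.4513 = 24.4848

24.48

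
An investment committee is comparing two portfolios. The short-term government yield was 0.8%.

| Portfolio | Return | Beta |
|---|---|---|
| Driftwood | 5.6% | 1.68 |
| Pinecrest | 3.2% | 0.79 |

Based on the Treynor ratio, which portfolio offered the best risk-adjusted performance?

Driftwood: Treynor = (5.6% − 0.8%) / 1.68 = 2.857
Pinecrest: Treynor = (3.2% − 0.8%) / 0.79 = 3.038
Highest: Pinecrest (3.038).

Pinecrest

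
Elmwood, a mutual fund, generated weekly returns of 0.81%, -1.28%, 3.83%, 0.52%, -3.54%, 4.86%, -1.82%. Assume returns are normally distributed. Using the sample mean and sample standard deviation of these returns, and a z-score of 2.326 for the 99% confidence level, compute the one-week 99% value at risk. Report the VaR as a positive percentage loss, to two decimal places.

r̄ = (0.81 − 1.28 + 3.83 + 0.52 − 3.54 + 4.86 − 1.82) / 7 = 0.4829%
Sample std dev = √[55.0653 / 6] = 3.0294%
VaR = −(r̄ − z·σ) = −(0.4829 − 2.326 × 3.0294) = −(-6.5635) = 6.5635%

6.56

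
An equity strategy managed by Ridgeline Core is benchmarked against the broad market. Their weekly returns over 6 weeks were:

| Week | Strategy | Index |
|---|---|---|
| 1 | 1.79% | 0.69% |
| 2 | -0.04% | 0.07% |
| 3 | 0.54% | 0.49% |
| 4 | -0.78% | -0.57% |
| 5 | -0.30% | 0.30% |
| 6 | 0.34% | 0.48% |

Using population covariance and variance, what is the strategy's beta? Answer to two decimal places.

1.62

r̄p = 0.2583%,  r̄m = 0.2433%
Cov = Σ(rp − r̄p)(rm − r̄m) / 6 = 0.2729
Var(rm) = Σ(rm − r̄m)² / 6 = 0.1685
β = Cov / Var = 0.2729 / 0.1685 = 1.6196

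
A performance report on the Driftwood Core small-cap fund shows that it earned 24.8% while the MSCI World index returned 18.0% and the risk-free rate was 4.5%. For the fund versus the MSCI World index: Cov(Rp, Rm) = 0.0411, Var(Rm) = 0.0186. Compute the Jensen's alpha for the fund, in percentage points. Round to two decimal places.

β = Cov / Var = 0.0411 / 0.0186 = 2.2097
E[R] = Rf + β(Rm − Rf) = 4.5% + 2.2097 × (18.0% − 4.5%) = 34.3310%
α = Rp − E[R] = 24.8% − 34.3310% = -9.5310

-9.53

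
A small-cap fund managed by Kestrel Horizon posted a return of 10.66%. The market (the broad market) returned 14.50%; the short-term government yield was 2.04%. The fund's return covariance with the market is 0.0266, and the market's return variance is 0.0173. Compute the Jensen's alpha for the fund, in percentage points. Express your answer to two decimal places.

β = Cov / Var = 0.0266 / 0.0173 = 1.5376
E[R] = Rf + β(Rm − Rf) = 2.04% + 1.5376 × (14.50% − 2.04%) = 21.1985%
α = Rp − E[R] = 10.66% − 21.1985% = -10.5385

-10.54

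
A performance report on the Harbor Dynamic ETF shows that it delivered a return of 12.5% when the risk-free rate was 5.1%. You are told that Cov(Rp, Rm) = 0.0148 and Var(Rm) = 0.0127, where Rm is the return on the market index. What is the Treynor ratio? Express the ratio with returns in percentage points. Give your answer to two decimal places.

β = Cov / Var = 0.0148 / 0.0127 = 1.1654
Treynor = (Rp − Rf) / β = (12.5% − 5.1%) / 1.1654 = 7.40 / 1.1654 = 6.3498

6.35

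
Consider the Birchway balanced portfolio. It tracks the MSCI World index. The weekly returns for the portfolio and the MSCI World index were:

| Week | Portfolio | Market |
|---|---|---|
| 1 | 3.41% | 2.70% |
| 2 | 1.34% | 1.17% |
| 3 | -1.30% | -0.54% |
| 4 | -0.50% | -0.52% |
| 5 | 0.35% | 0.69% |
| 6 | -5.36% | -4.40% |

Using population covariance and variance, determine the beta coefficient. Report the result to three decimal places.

r̄p = -0.3433%,  r̄m = -0.1500%
Cov = Σ(rp − r̄p)(rm − r̄m) / 6 = 5.8756
Var(rm) = Σ(rm − r̄m)² / 6 = 4.8203
β = Cov / Var = 5.8756 / 4.8203 = 1.2189

1.219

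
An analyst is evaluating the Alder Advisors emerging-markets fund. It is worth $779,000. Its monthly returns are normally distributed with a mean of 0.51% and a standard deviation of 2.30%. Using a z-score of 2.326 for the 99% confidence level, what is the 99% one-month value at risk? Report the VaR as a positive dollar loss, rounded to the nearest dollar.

$37,702

Return at the 99% tail: μ − z·σ = 0.51% − 2.326 × 2.30% = 0.51 − 5.3498 = -4.8398%
VaR = −(-4.8398%) × $779,000 = 4.8398% × $779,000 = $37,702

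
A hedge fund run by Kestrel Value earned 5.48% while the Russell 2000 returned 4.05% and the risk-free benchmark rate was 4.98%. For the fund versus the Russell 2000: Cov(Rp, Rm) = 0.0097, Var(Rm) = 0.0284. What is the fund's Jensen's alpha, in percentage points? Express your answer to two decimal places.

0.82

β = Cov / Var = 0.0097 / 0.0284 = 0.3415
E[R] = Rf + β(Rm − Rf) = 4.98% + 0.3415 × (4.05% − 4.98%) = 4.6624%
α = Rp − E[R] = 5.48% − 4.6624% = 0.8176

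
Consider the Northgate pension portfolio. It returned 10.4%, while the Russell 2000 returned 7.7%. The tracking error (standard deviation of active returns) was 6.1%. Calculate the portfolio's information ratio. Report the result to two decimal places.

0.44

IR = (Rp − Rb) / TE = (10.4% − 7.7%) / 6.1% = 2.70% / 6.1% = 0.4426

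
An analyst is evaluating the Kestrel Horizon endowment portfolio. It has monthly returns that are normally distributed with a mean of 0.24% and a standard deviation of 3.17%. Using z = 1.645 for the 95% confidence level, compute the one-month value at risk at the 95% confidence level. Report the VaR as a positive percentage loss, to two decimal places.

4.97

VaR (as % loss) = −(μ − z·σ) = −(0.24% − 1.645 × 3.17%) = −(-4.97465%) = 4.97465%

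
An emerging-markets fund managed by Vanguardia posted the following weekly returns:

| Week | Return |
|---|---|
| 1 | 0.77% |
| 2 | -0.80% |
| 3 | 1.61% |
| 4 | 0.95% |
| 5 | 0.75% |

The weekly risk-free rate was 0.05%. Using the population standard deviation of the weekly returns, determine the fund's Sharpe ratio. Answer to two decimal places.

Mean return r̄ = 3.280 / 5 = 0.6560%
Population σ = √[Σ(r − r̄)² / 5] = √[3.1383 / 5] = √0.6277 = 0.7923%
Sharpe = (r̄ − rf) / σ = (0.6560 − 0.05) / 0.7923 = 0.6060 / 0.7923 = 0.7649

0.76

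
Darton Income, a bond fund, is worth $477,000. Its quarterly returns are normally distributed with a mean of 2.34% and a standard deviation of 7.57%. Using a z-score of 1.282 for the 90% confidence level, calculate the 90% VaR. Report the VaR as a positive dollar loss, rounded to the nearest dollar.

Return at the 90% tail: μ − z·σ = 2.34% − 1.282 × 7.57% = 2.34 − 9.70474 = -7.36474%
VaR = −(-7.36474%) × $477,000 = 7.36474% × $477,000 = $35,130

$35,130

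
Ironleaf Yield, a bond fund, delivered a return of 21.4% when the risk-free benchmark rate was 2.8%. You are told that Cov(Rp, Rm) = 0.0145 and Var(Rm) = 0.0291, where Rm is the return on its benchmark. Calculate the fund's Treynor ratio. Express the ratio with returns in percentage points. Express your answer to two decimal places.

37.33

β = Cov / Var = 0.0145 / 0.0291 = 0.4983
Treynor = (Rp − Rf) / β = (21.4% − 2.8%) / 0.4983 = 18.60 / 0.4983 = 37.3269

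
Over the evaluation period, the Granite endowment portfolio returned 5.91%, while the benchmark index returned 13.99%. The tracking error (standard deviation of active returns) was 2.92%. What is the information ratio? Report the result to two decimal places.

IR = (Rp − Rb) / TE = (5.91% − 13.99%) / 2.92% = -8.08% / 2.92% = -2.7671

-2.77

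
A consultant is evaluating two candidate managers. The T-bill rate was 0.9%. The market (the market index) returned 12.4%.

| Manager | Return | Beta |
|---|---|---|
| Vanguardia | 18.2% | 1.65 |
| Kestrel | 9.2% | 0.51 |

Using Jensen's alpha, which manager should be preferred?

Vanguardia: α = 18.2% − [0.9% + 1.65 × (12.4% − 0.9%)] = -1.675
Kestrel: α = 9.2% − [0.9% + 0.51 × (12.4% − 0.9%)] = 2.435
Highest: Kestrel (2.435).

Kestrel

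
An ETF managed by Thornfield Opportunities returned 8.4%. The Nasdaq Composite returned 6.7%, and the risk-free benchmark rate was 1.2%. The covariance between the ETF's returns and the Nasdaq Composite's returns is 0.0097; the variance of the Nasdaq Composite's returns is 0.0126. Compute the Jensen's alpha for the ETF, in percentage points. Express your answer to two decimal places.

β = Cov / Var = 0.0097 / 0.0126 = 0.7698
E[R] = Rf + β(Rm − Rf) = 1.2% + 0.7698 × (6.7% − 1.2%) = 5.4339%
α = Rp − E[R] = 8.4% − 5.4339% = 2.9661

2.97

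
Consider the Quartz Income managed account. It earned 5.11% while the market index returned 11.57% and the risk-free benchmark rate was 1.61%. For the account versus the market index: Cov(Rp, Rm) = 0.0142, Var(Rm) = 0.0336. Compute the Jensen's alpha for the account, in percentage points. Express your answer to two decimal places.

-0.71

β = Cov / Var = 0.0142 / 0.0336 = 0.4226
E[R] = Rf + β(Rm − Rf) = 1.61% + 0.4226 × (11.57% − 1.61%) = 5.8191%
α = Rp − E[R] = 5.11% − 5.8191% = -0.7091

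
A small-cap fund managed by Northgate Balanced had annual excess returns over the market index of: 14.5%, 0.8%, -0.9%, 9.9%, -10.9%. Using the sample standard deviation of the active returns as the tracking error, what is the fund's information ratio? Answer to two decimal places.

r̄ = (14.5 + 0.8 − 0.9 + 9.9 − 10.9) / 5 = 2.6800%
Sample std dev = √[392.6080 / 4] = 9.9072%
IR = r̄ / tracking error = 2.6800 / 9.9072 = 0.2705

0.27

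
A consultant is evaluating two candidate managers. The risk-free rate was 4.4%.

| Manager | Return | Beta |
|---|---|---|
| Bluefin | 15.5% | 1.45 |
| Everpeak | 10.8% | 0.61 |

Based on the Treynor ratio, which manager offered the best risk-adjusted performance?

Bluefin: Treynor = (15.5% − 4.4%) / 1.45 = 7.655
Everpeak: Treynor = (10.8% − 4.4%) / 0.61 = 10.492
Highest: Everpeak (10.492).

Everpeak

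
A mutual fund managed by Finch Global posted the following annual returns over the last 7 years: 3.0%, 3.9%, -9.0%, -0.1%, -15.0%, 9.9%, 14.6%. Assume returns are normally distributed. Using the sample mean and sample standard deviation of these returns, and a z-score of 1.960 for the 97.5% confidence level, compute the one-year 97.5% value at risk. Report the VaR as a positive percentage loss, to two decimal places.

19.10

r̄ = (3 + 3.9 − 9 − 0.1 − 15 + 9.9 + 14.6) / 7 = 7.30 / 7 = 1.0429%
Sample σ = √[Σ(r − r̄)² / 6] = √[633.7771 / 6] = √105.6295 = 10.2776%
VaR = −(r̄ − z·σ) = −(1.0429 − 1.960 × 10.2776) = −(-19.1012) = 19.1012%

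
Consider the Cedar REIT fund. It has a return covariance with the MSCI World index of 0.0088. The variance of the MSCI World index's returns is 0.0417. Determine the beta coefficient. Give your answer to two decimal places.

0.21

β = Cov(Rp, Rm) / Var(Rm) = 0.0088 / 0.0417 = 0.2110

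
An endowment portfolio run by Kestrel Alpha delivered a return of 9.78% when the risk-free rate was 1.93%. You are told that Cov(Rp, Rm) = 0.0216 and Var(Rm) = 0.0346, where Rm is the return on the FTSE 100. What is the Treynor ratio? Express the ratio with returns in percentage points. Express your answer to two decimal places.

12.57

β = Cov / Var = 0.0216 / 0.0346 = 0.6243
Treynor = (Rp − Rf) / β = (9.78% − 1.93%) / 0.6243 = 7.85 / 0.6243 = 12.5741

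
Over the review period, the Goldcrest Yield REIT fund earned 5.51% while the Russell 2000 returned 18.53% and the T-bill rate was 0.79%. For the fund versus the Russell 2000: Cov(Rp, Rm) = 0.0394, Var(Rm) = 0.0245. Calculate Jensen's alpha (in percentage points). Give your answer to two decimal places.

β = Cov / Var = 0.0394 / 0.0245 = 1.6082
E[R] = Rf + β(Rm − Rf) = 0.79% + 1.6082 × (18.53% − 0.79%) = 29.3195%
α = Rp − E[R] = 5.51% − 29.3195% = -23.8095

-23.81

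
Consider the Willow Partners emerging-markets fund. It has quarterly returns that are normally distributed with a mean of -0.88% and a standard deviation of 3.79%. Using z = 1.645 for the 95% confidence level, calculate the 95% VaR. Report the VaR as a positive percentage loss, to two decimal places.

7.11

VaR (as % loss) = −(μ − z·σ) = −(-0.88% − 1.645 × 3.79%) = −(-7.11455%) = 7.11455%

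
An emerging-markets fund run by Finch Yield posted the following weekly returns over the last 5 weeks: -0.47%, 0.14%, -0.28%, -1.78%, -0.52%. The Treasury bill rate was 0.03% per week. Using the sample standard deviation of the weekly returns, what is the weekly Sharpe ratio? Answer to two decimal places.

-0.85

r̄ = (-0.47 + 0.14 − 0.28 − 1.78 − 0.52) / 5 = -2.910 / 5 = -0.5820%
Σ(r − r̄)² = (-0.47 − (-0.5820))² + (0.14 − (-0.5820))² + … = 2.0641
σ = √[2.0641 / 4] = 0.7183%
Sharpe = (r̄ − rf) / σ = (-0.5820 − 0.03) / 0.7183 = -0.6120 / 0.7183 = -0.8520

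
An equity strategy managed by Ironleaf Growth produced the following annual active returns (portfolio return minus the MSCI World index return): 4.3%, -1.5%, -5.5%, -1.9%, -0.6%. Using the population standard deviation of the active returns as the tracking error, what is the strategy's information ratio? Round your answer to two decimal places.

Mean return r̄ = -5.20 / 5 = -1.0400%
Population σ = √[Σ(r − r̄)² / 5] = √[49.5520 / 5] = √9.9104 = 3.1481%
IR = r̄ / tracking error = -1.0400 / 3.1481 = -0.3304

-0.33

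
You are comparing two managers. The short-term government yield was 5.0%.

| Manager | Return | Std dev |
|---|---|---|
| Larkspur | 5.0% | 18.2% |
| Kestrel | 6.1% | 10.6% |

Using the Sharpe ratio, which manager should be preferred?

Larkspur: Sharpe ratio = (5.0% − 5.0%) / 18.2% = 0.000
Kestrel: Sharpe ratio = (6.1% − 5.0%) / 10.6% = 0.104
Highest: Kestrel (0.104).

Kestrel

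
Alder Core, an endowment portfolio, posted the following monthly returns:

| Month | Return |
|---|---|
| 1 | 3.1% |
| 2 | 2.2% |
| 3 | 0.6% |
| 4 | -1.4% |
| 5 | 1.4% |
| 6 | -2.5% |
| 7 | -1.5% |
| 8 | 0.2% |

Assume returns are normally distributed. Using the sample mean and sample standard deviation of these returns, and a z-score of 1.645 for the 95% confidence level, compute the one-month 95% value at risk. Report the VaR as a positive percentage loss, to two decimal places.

r̄ = (3.1 + 2.2 + 0.6 − 1.4 + 1.4 − 2.5 − 1.5 + 0.2) / 8 = 0.2625%
Σ(r − r̄)² = (3.1 − 0.2625)² + (2.2 − 0.2625)² + … = 26.7188
σ = √[26.7188 / 7] = 1.9537%
VaR = −(r̄ − z·σ) = −(0.2625 − 1.645 × 1.9537) = −(-2.9513) = 2.9513%

2.95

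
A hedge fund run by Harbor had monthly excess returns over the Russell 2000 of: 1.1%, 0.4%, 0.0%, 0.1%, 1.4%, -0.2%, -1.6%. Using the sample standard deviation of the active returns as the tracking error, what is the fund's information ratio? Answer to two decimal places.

0.18

r̄ = (1.1 + 0.4 + 0 + 0.1 + 1.4 − 0.2 − 1.6) / 7 = 1.20 / 7 = 0.1714%
Σ(r − r̄)² = (1.1 − 0.1714)² + (0.4 − 0.1714)² + … = 5.7343
σ = √[5.7343 / 6] = 0.9776%
IR = r̄ / tracking error = 0.1714 / 0.9776 = 0.1753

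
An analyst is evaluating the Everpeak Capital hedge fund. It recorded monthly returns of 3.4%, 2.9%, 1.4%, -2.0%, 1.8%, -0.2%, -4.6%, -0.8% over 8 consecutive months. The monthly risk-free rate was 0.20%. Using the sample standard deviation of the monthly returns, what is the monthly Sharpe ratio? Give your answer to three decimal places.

Mean return r̄ = 1.90 / 8 = 0.2375%
Sample std dev = √[50.5588 / 7] = 2.6875%
Sharpe = (r̄ − rf) / σ = (0.2375 − 0.2) / 2.6875 = 0.0375 / 2.6875 = 0.0140

0.014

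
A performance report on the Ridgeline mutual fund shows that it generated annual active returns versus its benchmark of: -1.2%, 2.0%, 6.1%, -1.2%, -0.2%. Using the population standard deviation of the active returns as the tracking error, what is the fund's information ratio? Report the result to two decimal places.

Mean return r̄ = 5.50 / 5 = 1.1000%
Σ(r − r̄)² = (-1.2 − 1.1000)² + (2 − 1.1000)² + (6.1 − 1.1000)² + … = 38.0800
population σ = √(38.0800 / 5) = √7.6160 = 2.7597%
IR = r̄ / tracking error = 1.1000 / 2.7597 = 0.3986

0.40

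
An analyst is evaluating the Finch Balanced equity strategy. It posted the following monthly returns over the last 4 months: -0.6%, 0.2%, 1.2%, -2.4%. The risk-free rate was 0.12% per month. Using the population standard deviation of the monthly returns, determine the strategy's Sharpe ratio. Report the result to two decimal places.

Mean return μ = -1.60 / 4 = -0.4000%
Σ(r − μ)² = (-0.6 − (-0.4000))² + (0.2 − (-0.4000))² + (1.2 − (-0.4000))² + … = 6.9600
population σ = √(6.9600 / 4) = √1.7400 = 1.3191%
Sharpe = (μ − rf) / σ = (-0.4000 − 0.12) / 1.3191 = -0.5200 / 1.3191 = -0.3942

-0.39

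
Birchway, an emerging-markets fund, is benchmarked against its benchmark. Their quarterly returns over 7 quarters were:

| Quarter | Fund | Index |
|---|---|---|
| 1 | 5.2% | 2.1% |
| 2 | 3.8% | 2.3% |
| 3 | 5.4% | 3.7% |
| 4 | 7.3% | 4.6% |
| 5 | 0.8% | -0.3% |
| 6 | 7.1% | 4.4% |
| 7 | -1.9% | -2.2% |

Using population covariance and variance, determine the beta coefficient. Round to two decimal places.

1.32

r̄p = 3.9571%,  r̄m = 2.0857%
Cov = Σ(rp − r̄p)(rm − r̄m) / 7 = 7.2322
Var(rm) = Σ(rm − r̄m)² / 7 = 5.4841
β = Cov / Var = 7.2322 / 5.4841 = 1.3188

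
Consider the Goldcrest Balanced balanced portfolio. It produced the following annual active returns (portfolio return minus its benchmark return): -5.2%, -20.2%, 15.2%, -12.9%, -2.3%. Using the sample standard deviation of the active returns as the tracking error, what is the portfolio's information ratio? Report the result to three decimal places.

μ = (-5.2 − 20.2 + 15.2 − 12.9 − 2.3) / 5 = -25.40 / 5 = -5.0800%
Σ(r − μ)² = 708.7880; sample σ = √(708.7880/4) = 13.3115%
IR = μ / tracking error = -5.0800 / 13.3115 = -0.3816

-0.382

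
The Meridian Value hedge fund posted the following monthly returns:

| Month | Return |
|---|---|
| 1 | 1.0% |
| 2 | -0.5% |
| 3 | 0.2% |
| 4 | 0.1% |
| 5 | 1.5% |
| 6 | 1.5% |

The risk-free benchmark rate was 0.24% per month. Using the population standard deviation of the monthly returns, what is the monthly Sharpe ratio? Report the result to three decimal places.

0.523

μ = (1 − 0.5 + 0.2 + 0.1 + 1.5 + 1.5) / 6 = 0.6333%
Population std dev = √[3.3933 / 6] = 0.7520%
Sharpe = (μ − rf) / σ = (0.6333 − 0.24) / 0.7520 = 0.3933 / 0.7520 = 0.5230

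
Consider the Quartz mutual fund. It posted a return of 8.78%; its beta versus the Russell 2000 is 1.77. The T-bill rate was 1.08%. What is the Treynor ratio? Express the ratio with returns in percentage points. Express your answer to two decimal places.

4.35

Treynor = (Rp − Rf) / β = (8.78% − 1.08%) / 1.77 = 7.70 / 1.77 = 4.3503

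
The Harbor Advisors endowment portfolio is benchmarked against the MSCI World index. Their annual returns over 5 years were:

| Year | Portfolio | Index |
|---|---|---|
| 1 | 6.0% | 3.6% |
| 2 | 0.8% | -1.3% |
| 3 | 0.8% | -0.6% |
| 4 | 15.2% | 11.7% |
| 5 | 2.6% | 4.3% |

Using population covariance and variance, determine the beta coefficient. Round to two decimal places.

r̄p = 5.0800%,  r̄m = 3.5400%
Cov = Σ(rp − r̄p)(rm − r̄m) / 5 = 23.8368
Var(rm) = Σ(rm − r̄m)² / 5 = 21.5464
β = Cov / Var = 23.8368 / 21.5464 = 1.1063

1.11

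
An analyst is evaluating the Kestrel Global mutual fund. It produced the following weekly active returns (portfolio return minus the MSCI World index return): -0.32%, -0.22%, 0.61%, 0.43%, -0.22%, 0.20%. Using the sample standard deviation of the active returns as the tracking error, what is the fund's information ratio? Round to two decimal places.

0.21

r̄ = (-0.32 − 0.22 + 0.61 + 0.43 − 0.22 + 0.2) / 6 = 0.480 / 6 = 0.0800%
Sample std dev = √[0.7578 / 5] = 0.3893%
IR = r̄ / tracking error = 0.0800 / 0.3893 = 0.2055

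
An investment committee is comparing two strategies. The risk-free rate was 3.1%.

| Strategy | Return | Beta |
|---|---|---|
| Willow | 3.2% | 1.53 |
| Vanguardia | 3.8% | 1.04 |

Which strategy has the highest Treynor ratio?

Willow: Treynor = (3.2% − 3.1%) / 1.53 = 0.065
Vanguardia: Treynor = (3.8% − 3.1%) / 1.04 = 0.673
Highest: Vanguardia (0.673).

Vanguardia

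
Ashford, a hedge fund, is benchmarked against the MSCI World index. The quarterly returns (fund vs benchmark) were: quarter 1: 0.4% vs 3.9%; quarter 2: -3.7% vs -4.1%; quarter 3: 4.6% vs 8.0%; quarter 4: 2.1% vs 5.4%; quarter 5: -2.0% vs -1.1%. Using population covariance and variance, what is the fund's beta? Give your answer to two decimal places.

r̄p = 0.2800%,  r̄m = 2.4200%
Cov = Σ(rp − r̄p)(rm − r̄m) / 5 = 12.7364
Var(rm) = Σ(rm − r̄m)² / 5 = 19.4216
β = Cov / Var = 12.7364 / 19.4216 = 0.6558

0.66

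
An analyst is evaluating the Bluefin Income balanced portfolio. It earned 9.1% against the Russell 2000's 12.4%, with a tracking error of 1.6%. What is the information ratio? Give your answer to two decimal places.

IR = (Rp − Rb) / TE = (9.1% − 12.4%) / 1.6% = -3.30% / 1.6% = -2.0625

-2.06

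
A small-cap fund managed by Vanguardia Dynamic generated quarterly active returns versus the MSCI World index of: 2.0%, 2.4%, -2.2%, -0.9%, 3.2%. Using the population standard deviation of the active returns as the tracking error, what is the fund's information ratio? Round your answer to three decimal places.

μ = (2 + 2.4 − 2.2 − 0.9 + 3.2) / 5 = 0.9000%
Σ(r − μ)² = 21.6000; population σ = √(21.6000/5) = 2.0785%
IR = μ / tracking error = 0.9000 / 2.0785 = 0.4330

0.433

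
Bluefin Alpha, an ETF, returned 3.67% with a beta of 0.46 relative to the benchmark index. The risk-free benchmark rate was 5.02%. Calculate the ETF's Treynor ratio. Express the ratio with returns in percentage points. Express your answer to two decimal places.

-2.93

Treynor = (Rp − Rf) / β = (3.67% − 5.02%) / 0.46 = -1.35 / 0.46 = -2.9348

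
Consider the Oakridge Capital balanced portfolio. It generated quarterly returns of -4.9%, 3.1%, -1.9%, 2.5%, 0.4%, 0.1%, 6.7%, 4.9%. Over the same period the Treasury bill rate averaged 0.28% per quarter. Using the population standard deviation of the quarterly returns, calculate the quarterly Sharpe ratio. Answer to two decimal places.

0.31

r̄ = (-4.9 + 3.1 − 1.9 + 2.5 + 0.4 + 0.1 + 6.7 + 4.9) / 8 = 10.90 / 8 = 1.3625%
Population σ = √[Σ(r − r̄)² / 8] = √[97.6988 / 8] = √12.2124 = 3.4946%
Sharpe = (r̄ − rf) / σ = (1.3625 − 0.28) / 3.4946 = 1.0825 / 3.4946 = 0.3098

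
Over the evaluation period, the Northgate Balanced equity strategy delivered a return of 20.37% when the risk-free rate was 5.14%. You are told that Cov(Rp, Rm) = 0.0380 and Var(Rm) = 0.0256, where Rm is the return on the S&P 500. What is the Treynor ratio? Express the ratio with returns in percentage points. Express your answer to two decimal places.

10.26

β = Cov / Var = 0.0380 / 0.0256 = 1.4844
Treynor = (Rp − Rf) / β = (20.37% − 5.14%) / 1.4844 = 15.23 / 1.4844 = 10.2600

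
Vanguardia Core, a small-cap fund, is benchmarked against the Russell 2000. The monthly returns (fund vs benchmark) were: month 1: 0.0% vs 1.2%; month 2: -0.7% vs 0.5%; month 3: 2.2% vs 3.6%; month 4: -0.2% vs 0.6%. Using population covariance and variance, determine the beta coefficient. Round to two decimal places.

0.88

r̄p = 0.3250%,  r̄m = 1.4750%
Cov = Σ(rp − r̄p)(rm − r̄m) / 4 = 1.3831
Var(rm) = Σ(rm − r̄m)² / 4 = 1.5769
β = Cov / Var = 1.3831 / 1.5769 = 0.8771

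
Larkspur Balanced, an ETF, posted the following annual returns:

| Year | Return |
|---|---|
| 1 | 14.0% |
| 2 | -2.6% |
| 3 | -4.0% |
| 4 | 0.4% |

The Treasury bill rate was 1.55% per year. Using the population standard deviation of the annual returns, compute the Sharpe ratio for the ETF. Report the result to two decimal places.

0.06

r̄ = (14 − 2.6 − 4 + 0.4) / 4 = 7.80 / 4 = 1.9500%
Σ(r − r̄)² = (14 − 1.9500)² + (-2.6 − 1.9500)² + (-4 − 1.9500)² + … = 203.7100
σ = √[203.7100 / 4] = 7.1364%
Sharpe = (r̄ − rf) / σ = (1.9500 − 1.55) / 7.1364 = 0.4000 / 7.1364 = 0.0561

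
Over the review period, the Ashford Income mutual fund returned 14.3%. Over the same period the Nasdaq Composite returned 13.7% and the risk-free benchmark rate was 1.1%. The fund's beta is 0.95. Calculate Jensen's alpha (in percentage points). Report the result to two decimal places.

1.23

CAPM expected return = Rf + β(Rm − Rf) = 1.1% + 0.95 × (13.7% − 1.1%) = 1.1 + 0.95 × 12.60 = 13.0700%
Jensen's α = Rp − E[R] = 14.3% − 13.0700% = 1.2300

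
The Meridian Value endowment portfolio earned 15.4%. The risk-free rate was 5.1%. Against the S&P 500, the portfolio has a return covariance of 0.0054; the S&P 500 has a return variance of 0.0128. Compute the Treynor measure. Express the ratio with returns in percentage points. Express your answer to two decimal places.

24.41

β = Cov / Var = 0.0054 / 0.0128 = 0.4219
Treynor = (Rp − Rf) / β = (15.4% − 5.1%) / 0.4219 = 10.30 / 0.4219 = 24.4134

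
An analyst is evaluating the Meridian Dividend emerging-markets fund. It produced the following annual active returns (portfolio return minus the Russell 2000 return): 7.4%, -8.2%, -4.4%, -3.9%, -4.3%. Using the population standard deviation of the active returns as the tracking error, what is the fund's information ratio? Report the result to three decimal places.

-0.508

Mean return r̄ = -13.40 / 5 = -2.6800%
Σ(r − r̄)² = (7.4 − (-2.6800))² + (-8.2 − (-2.6800))² + … = 139.1480
population σ = √(139.1480 / 5) = √27.8296 = 5.2754%
IR = r̄ / tracking error = -2.6800 / 5.2754 = -0.5080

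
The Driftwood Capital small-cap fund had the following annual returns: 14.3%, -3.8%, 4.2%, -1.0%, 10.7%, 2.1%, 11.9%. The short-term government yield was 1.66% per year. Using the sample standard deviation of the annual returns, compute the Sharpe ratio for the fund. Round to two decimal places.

Mean return r̄ = 38.40 / 7 = 5.4857%
Sample std dev = √[287.4286 / 6] = 6.9213%
Sharpe = (r̄ − rf) / σ = (5.4857 − 1.66) / 6.9213 = 3.8257 / 6.9213 = 0.5527

0.55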